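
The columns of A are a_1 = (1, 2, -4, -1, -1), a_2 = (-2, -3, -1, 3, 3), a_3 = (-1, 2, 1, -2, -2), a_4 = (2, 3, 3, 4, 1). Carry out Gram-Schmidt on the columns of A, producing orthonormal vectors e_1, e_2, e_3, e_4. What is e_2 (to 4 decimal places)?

e_2 = (-0.2977, -0.4051, -0.5209, 0.4878, 0.4878)

a_1 = (1, 2, -4, -1, -1); ‖a_1‖ = 4.7958, so e_1 = (0.2085, 0.4170, -0.8341, -0.2085, -0.2085).
e_1·a_2 = 0.2085·(-2) + 0.4170·(-3) + (-0.8341)·(-1) + (-0.2085)·3 + (-0.2085)·3 = -2.0851.
u_2 = a_2 + 2.0851·e_1 = (-1.5652, -2.1304, -2.7391, 2.5652, 2.5652).
‖u_2‖ = 5.2585, so e_2 = (-0.2977, -0.4051, -0.5209, 0.4878, 0.4878).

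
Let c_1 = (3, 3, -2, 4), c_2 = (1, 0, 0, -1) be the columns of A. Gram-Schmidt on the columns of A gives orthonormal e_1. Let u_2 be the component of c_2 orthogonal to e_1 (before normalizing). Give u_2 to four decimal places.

c_1 = (3, 3, -2, 4); ‖c_1‖ = 6.1644, so e_1 = (0.4867, 0.4867, -0.3244, 0.6489).
e_1·c_2 = 0.4867·1 + 0.4867·0 + (-0.3244)·0 + 0.6489·(-1) = -0.1622.
u_2 = c_2 + 0.1622·e_1 = (1.0789, 0.0789, -0.0526, -0.8947).

u_2 = (1.0789, 0.0789, -0.0526, -0.8947)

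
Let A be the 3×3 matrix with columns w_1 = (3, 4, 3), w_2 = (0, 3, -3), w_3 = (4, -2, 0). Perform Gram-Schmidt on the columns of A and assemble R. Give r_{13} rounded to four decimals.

r_{13} = 0.6860

w_1 = (3, 4, 3); ‖w_1‖ = 5.8310, so e_1 = (0.5145, 0.6860, 0.5145).
r_{13} = e_1·w_3 = 0.6860.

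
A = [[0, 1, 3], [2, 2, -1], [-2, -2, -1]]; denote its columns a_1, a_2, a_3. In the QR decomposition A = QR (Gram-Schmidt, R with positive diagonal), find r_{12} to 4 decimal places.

q_1 = a_1/‖a_1‖ = (0, 2, -2)/2.8284 = (0.0000, 0.7071, -0.7071).
r_{12} = q_1·a_2 = 2.8284.

r_{12} = 2.8284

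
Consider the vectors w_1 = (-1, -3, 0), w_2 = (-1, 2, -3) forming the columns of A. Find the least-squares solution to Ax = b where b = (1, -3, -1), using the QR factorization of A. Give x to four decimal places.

w_1 = (-1, -3, 0); ‖w_1‖ = 3.1623, so q_1 = (-0.3162, -0.9487, 0.0000).
q_1·w_2 = (-0.3162)·(-1) + (-0.9487)·2 + 0.0000·(-3) = -1.5811.
u_2 = w_2 + 1.5811·q_1 = (-1.5000, 0.5000, -3.0000).
‖u_2‖ = 3.3912, so q_2 = (-0.4423, 0.1474, -0.8847).
Qᵀb = (2.5298, 0.0000).
Back-substitute: x_2 = 0.0000/3.3912 = 0.0000.
x_1 = (2.5298 + 1.5811·0.0000)/3.1623 = 0.8000.

x = (0.8000, 0.0000)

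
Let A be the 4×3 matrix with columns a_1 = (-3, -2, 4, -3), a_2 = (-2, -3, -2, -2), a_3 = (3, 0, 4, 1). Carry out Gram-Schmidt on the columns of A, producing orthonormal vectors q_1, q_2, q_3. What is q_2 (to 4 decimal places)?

a_1 = (-3, -2, 4, -3); ‖a_1‖ = 6.1644, so q_1 = (-0.4867, -0.3244, 0.6489, -0.4867).
q_1·a_2 = (-0.4867)·(-2) + (-0.3244)·(-3) + 0.6489·(-2) + (-0.4867)·(-2) = 1.6222.
u_2 = a_2 − 1.6222·q_1 = (-1.2105, -2.4737, -3.0526, -1.2105).
‖u_2‖ = 4.2858, so q_2 = (-0.2824, -0.5772, -0.7123, -0.2824).

q_2 = (-0.2824, -0.5772, -0.7123, -0.2824)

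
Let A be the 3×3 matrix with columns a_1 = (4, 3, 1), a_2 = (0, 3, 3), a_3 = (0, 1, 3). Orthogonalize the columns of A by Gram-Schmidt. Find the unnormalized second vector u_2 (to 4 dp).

q_1 = a_1/‖a_1‖ = (4, 3, 1)/5.0990 = (0.7845, 0.5883, 0.1961).
r_{12} = q_1·a_2 = 2.3534.
u_2 = a_2 − 2.3534·q_1 = (-1.8462, 1.6154, 2.5385).

u_2 = (-1.8462, 1.6154, 2.5385)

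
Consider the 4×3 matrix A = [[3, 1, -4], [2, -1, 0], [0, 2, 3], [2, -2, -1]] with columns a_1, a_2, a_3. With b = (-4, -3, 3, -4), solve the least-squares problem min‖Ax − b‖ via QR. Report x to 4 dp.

a_1 = (3, 2, 0, 2); ‖a_1‖ = 4.1231, so q_1 = (0.7276, 0.4851, 0.0000, 0.4851).
q_1·a_2 = 0.7276·1 + 0.4851·(-1) + 0.0000·2 + 0.4851·(-2) = -0.7276.
u_2 = a_2 + 0.7276·q_1 = (1.5294, -0.6471, 2.0000, -1.6471).
‖u_2‖ = 3.0774, so q_2 = (0.4970, -0.2103, 0.6499, -0.5352).
q_1·a_3 = 0.7276·(-4) + 0.4851·0 + 0.0000·3 + 0.4851·(-1) = -3.3955; q_2·a_3 = 0.4970·(-4) + (-0.2103)·0 + 0.6499·3 + (-0.5352)·(-1) = 0.4970.
u_3 = a_3 + 3.3955·q_1 − 0.4970·q_2 = (-1.7764, 1.7516, 2.6770, 0.9130).
‖u_3‖ = 3.7714, so q_3 = (-0.4710, 0.4644, 0.7098, 0.2421).
Qᵀb = (-6.3059, 2.7334, 1.6518).
Back-substitute: x_3 = 1.6518/3.7714 = 0.4380.
x_2 = (2.7334 − 0.4970·0.4380)/3.0774 = 0.8175.
x_1 = (-6.3059 + 0.7276·0.8175 + 3.3955·0.4380)/4.1231 = -1.0245.

x = (-1.0245, 0.8175, 0.4380)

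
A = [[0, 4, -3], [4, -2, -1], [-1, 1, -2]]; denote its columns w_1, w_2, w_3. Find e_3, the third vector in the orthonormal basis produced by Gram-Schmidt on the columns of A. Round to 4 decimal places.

w_1 = (0, 4, -1); ‖w_1‖ = 4.1231, so e_1 = (0.0000, 0.9701, -0.2425).
e_1·w_2 = 0.0000·4 + 0.9701·(-2) + (-0.2425)·1 = -2.1828.
u_2 = w_2 + 2.1828·e_1 = (4.0000, 0.1176, 0.4706).
‖u_2‖ = 4.0293, so e_2 = (0.9927, 0.0292, 0.1168).
e_1·w_3 = 0.0000·(-3) + 0.9701·(-1) + (-0.2425)·(-2) = -0.4851; e_2·w_3 = 0.9927·(-3) + 0.0292·(-1) + 0.1168·(-2) = -3.2410.
u_3 = w_3 + 0.4851·e_1 + 3.2410·e_2 = (0.2174, -0.4348, -1.7391).
‖u_3‖ = 1.8058, so e_3 = (0.1204, -0.2408, -0.9631).

e_3 = (0.1204, -0.2408, -0.9631)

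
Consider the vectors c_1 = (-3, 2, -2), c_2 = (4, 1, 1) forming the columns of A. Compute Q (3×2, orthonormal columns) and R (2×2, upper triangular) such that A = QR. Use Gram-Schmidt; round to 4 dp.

Q = [[-0.7276, 0.6098], [0.4851, 0.7813], [-0.4851, -0.1334]], R = [[4.1231, -2.9104], [0.0000, 3.0870]]

c_1 = (-3, 2, -2); ‖c_1‖ = 4.1231, so q_1 = (-0.7276, 0.4851, -0.4851).
q_1·c_2 = (-0.7276)·4 + 0.4851·1 + (-0.4851)·1 = -2.9104.
u_2 = c_2 + 2.9104·q_1 = (1.8824, 2.4118, -0.4118).
‖u_2‖ = 3.0870, so q_2 = (0.6098, 0.7813, -0.1334).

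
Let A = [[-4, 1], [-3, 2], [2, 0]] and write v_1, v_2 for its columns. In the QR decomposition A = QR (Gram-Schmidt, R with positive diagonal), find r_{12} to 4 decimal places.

r_{12} = -1.8570

v_1 = (-4, -3, 2); ‖v_1‖ = 5.3852, so e_1 = (-0.7428, -0.5571, 0.3714).
r_{12} = e_1·v_2 = -1.8570.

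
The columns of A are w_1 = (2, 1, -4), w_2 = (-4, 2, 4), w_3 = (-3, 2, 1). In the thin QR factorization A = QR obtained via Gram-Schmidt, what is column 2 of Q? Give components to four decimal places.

q_1 = w_1/‖w_1‖ = (2, 1, -4)/4.5826 = (0.4364, 0.2182, -0.8729).
r_{12} = q_1·w_2 = -4.8008.
u_2 = w_2 + 4.8008·q_1 = (-1.9048, 3.0476, -0.1905).
‖u_2‖ = 3.5989, so q_2 = (-0.5293, 0.8468, -0.0529).

q_2 = (-0.5293, 0.8468, -0.0529)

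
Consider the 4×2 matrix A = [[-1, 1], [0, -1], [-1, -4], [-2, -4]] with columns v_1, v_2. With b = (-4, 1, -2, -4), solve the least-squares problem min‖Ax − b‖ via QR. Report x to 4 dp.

x = (3.2169, -0.4819)

v_1 = (-1, 0, -1, -2); ‖v_1‖ = 2.4495, so e_1 = (-0.4082, 0.0000, -0.4082, -0.8165).
e_1·v_2 = (-0.4082)·1 + 0.0000·(-1) + (-0.4082)·(-4) + (-0.8165)·(-4) = 4.4907.
u_2 = v_2 − 4.4907·e_1 = (2.8333, -1.0000, -2.1667, -0.3333).
‖u_2‖ = 3.7193, so e_2 = (0.7618, -0.2689, -0.5825, -0.0896).
Qᵀb = (5.7155, -1.7924).
Back-substitute: x_2 = -1.7924/3.7193 = -0.4819.
x_1 = (5.7155 − 4.4907·(-0.4819))/2.4495 = 3.2169.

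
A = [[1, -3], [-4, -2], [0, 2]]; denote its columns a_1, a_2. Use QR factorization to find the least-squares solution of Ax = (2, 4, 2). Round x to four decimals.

x = (-0.7121, -0.3788)

a_1 = (1, -4, 0); ‖a_1‖ = 4.1231, so e_1 = (0.2425, -0.9701, 0.0000).
e_1·a_2 = 0.2425·(-3) + (-0.9701)·(-2) + 0.0000·2 = 1.2127.
u_2 = a_2 − 1.2127·e_1 = (-3.2941, -0.8235, 2.0000).
‖u_2‖ = 3.9407, so e_2 = (-0.8359, -0.2090, 0.5075).
Qᵀb = (-3.3955, -1.4927).
Back-substitute: x_2 = -1.4927/3.9407 = -0.3788.
x_1 = (-3.3955 − 1.2127·(-0.3788))/4.1231 = -0.7121.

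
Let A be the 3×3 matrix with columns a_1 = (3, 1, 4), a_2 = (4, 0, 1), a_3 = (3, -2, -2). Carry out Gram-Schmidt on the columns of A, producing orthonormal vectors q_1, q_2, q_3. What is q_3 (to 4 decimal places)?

q_3 = (-0.0733, -0.9532, 0.2933)

a_1 = (3, 1, 4); ‖a_1‖ = 5.0990, so q_1 = (0.5883, 0.1961, 0.7845).
q_1·a_2 = 0.5883·4 + 0.1961·0 + 0.7845·1 = 3.1379.
u_2 = a_2 − 3.1379·q_1 = (2.1538, -0.6154, -1.4615).
‖u_2‖ = 2.6747, so q_2 = (0.8053, -0.2301, -0.5464).
q_1·a_3 = 0.5883·3 + 0.1961·(-2) + 0.7845·(-2) = -0.1961; q_2·a_3 = 0.8053·3 + (-0.2301)·(-2) + (-0.5464)·(-2) = 3.9689.
u_3 = a_3 + 0.1961·q_1 − 3.9689·q_2 = (-0.0806, -1.0484, 0.3226).
‖u_3‖ = 1.0999, so q_3 = (-0.0733, -0.9532, 0.2933).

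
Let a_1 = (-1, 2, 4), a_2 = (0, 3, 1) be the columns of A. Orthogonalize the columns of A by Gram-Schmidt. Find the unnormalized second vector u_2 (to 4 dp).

a_1 = (-1, 2, 4); ‖a_1‖ = 4.5826, so q_1 = (-0.2182, 0.4364, 0.8729).
q_1·a_2 = (-0.2182)·0 + 0.4364·3 + 0.8729·1 = 2.1822.
u_2 = a_2 − 2.1822·q_1 = (0.4762, 2.0476, -0.9048).

u_2 = (0.4762, 2.0476, -0.9048)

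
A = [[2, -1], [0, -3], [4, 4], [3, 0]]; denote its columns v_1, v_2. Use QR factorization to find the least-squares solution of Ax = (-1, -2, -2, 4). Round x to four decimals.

x = (0.1183, -0.1022)

v_1 = (2, 0, 4, 3); ‖v_1‖ = 5.3852, so e_1 = (0.3714, 0.0000, 0.7428, 0.5571).
e_1·v_2 = 0.3714·(-1) + 0.0000·(-3) + 0.7428·4 + 0.5571·0 = 2.5997.
u_2 = v_2 − 2.5997·e_1 = (-1.9655, -3.0000, 2.0690, -1.4483).
‖u_2‖ = 4.3865, so e_2 = (-0.4481, -0.6839, 0.4717, -0.3302).
Qᵀb = (0.3714, -0.4481).
Back-substitute: x_2 = -0.4481/4.3865 = -0.1022.
x_1 = (0.3714 − 2.5997·(-0.1022))/5.3852 = 0.1183.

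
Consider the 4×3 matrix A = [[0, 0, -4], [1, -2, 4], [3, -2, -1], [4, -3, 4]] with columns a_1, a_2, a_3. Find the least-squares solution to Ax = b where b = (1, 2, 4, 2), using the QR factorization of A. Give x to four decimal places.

x = (-0.3809, -1.9542, -0.4225)

a_1 = (0, 1, 3, 4); ‖a_1‖ = 5.0990, so e_1 = (0.0000, 0.1961, 0.5883, 0.7845).
e_1·a_2 = 0.0000·0 + 0.1961·(-2) + 0.5883·(-2) + 0.7845·(-3) = -3.9223.
u_2 = a_2 + 3.9223·e_1 = (0.0000, -1.2308, 0.3077, 0.0769).
‖u_2‖ = 1.2710, so e_2 = (0.0000, -0.9684, 0.2421, 0.0605).
e_1·a_3 = 0.0000·(-4) + 0.1961·4 + 0.5883·(-1) + 0.7845·4 = 3.3340; e_2·a_3 = 0.0000·(-4) + (-0.9684)·4 + 0.2421·(-1) + 0.0605·4 = -3.8735.
u_3 = a_3 − 3.3340·e_1 + 3.8735·e_2 = (-4.0000, -0.4048, -2.0238, 1.6190).
‖u_3‖ = 4.7834, so e_3 = (-0.8362, -0.0846, -0.4231, 0.3385).
Qᵀb = (4.3146, -0.8473, -2.0209).
Back-substitute: x_3 = -2.0209/4.7834 = -0.4225.
x_2 = (-0.8473 + 3.8735·(-0.4225))/1.2710 = -1.9542.
x_1 = (4.3146 + 3.9223·(-1.9542) − 3.3340·(-0.4225))/5.0990 = -0.3809.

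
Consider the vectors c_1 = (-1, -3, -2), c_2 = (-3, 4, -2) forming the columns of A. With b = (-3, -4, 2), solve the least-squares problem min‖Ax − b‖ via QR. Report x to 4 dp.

c_1 = (-1, -3, -2); ‖c_1‖ = 3.7417, so e_1 = (-0.2673, -0.8018, -0.5345).
e_1·c_2 = (-0.2673)·(-3) + (-0.8018)·4 + (-0.5345)·(-2) = -1.3363.
u_2 = c_2 + 1.3363·e_1 = (-3.3571, 2.9286, -2.7143).
‖u_2‖ = 5.2167, so e_2 = (-0.6435, 0.5614, -0.5203).
Qᵀb = (2.9399, -1.3555).
Back-substitute: x_2 = -1.3555/5.2167 = -0.2598.
x_1 = (2.9399 + 1.3363·(-0.2598))/3.7417 = 0.6929.

x = (0.6929, -0.2598)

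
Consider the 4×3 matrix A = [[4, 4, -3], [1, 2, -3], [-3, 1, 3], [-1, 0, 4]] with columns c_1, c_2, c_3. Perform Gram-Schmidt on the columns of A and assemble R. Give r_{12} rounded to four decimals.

r_{12} = 2.8868

c_1 = (4, 1, -3, -1); ‖c_1‖ = 5.1962, so e_1 = (0.7698, 0.1925, -0.5774, -0.1925).
r_{12} = e_1·c_2 = 2.8868.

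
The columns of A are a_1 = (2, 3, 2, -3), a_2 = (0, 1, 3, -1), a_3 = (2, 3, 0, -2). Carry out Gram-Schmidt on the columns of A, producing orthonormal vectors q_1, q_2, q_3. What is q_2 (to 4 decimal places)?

a_1 = (2, 3, 2, -3); ‖a_1‖ = 5.0990, so q_1 = (0.3922, 0.5883, 0.3922, -0.5883).
q_1·a_2 = 0.3922·0 + 0.5883·1 + 0.3922·3 + (-0.5883)·(-1) = 2.3534.
u_2 = a_2 − 2.3534·q_1 = (-0.9231, -0.3846, 2.0769, 0.3846).
‖u_2‖ = 2.3370, so q_2 = (-0.3950, -0.1646, 0.8887, 0.1646).

q_2 = (-0.3950, -0.1646, 0.8887, 0.1646)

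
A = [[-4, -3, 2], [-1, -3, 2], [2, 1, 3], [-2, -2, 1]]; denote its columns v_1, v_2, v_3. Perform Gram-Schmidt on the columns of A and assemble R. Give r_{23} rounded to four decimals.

r_{23} = -2.5743

v_1 = (-4, -1, 2, -2); ‖v_1‖ = 5.0000, so q_1 = (-0.8000, -0.2000, 0.4000, -0.4000).
q_1·v_2 = (-0.8000)·(-3) + (-0.2000)·(-3) + 0.4000·1 + (-0.4000)·(-2) = 4.2000.
u_2 = v_2 − 4.2000·q_1 = (0.3600, -2.1600, -0.6800, -0.3200).
‖u_2‖ = 2.3152, so q_2 = (0.1555, -0.9330, -0.2937, -0.1382).
r_{23} = q_2·v_3 = -2.5743.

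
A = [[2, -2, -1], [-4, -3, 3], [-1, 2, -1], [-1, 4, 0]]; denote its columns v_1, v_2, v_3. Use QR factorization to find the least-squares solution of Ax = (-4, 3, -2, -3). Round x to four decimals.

e_1 = v_1/‖v_1‖ = (2, -4, -1, -1)/4.6904 = (0.4264, -0.8528, -0.2132, -0.2132).
r_{12} = e_1·v_2 = 0.4264.
u_2 = v_2 − 0.4264·e_1 = (-2.1818, -2.6364, 2.0909, 4.0909).
‖u_2‖ = 5.7287, so e_2 = (-0.3809, -0.4602, 0.3650, 0.7141).
r_{13} = e_1·v_3 = -2.7716; r_{23} = e_2·v_3 = -1.3647.
u_3 = v_3 + 2.7716·e_1 + 1.3647·e_2 = (-0.3380, 0.0083, -1.0928, 0.3837).
‖u_3‖ = 1.2065, so e_3 = (-0.2801, 0.0069, -0.9057, 0.3180).
Qᵀb = (-3.1980, -2.7295, 1.9986).
Back-substitute: x_3 = 1.9986/1.2065 = 1.6565.
x_2 = (-2.7295 + 1.3647·1.6565)/5.7287 = -0.0818.
x_1 = (-3.1980 − 0.4264·(-0.0818) + 2.7716·1.6565)/4.6904 = 0.3045.

x = (0.3045, -0.0818, 1.6565)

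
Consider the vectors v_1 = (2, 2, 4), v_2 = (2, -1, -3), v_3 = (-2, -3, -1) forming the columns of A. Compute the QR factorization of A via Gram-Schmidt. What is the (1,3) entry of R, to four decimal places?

v_1 = (2, 2, 4); ‖v_1‖ = 4.8990, so e_1 = (0.4082, 0.4082, 0.8165).
r_{13} = e_1·v_3 = -2.8577.

r_{13} = -2.8577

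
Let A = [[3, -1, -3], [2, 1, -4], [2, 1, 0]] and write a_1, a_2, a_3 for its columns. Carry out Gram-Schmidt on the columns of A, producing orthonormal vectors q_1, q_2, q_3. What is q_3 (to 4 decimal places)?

q_3 = (0.0000, -0.7071, 0.7071)

q_1 = a_1/‖a_1‖ = (3, 2, 2)/4.1231 = (0.7276, 0.4851, 0.4851).
r_{12} = q_1·a_2 = 0.2425.
u_2 = a_2 − 0.2425·q_1 = (-1.1765, 0.8824, 0.8824).
‖u_2‖ = 1.7150, so q_2 = (-0.6860, 0.5145, 0.5145).
r_{13} = q_1·a_3 = -4.1231; r_{23} = q_2·a_3 = 0.0000.
u_3 = a_3 + 4.1231·q_1 − 0.0000·q_2 = (0.0000, -2.0000, 2.0000).
‖u_3‖ = 2.8284, so q_3 = (0.0000, -0.7071, 0.7071).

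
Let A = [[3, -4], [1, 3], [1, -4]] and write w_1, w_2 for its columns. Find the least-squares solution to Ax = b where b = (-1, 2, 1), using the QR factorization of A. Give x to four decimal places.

x = (0.2766, 0.2340)

w_1 = (3, 1, 1); ‖w_1‖ = 3.3166, so e_1 = (0.9045, 0.3015, 0.3015).
e_1·w_2 = 0.9045·(-4) + 0.3015·3 + 0.3015·(-4) = -3.9196.
u_2 = w_2 + 3.9196·e_1 = (-0.4545, 4.1818, -2.8182).
‖u_2‖ = 5.0632, so e_2 = (-0.0898, 0.8259, -0.5566).
Qᵀb = (0.0000, 1.1850).
Back-substitute: x_2 = 1.1850/5.0632 = 0.2340.
x_1 = (0.0000 + 3.9196·0.2340)/3.3166 = 0.2766.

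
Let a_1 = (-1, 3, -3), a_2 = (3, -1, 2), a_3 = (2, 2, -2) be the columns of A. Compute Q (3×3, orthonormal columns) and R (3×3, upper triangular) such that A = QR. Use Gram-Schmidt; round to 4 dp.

a_1 = (-1, 3, -3); ‖a_1‖ = 4.3589, so e_1 = (-0.2294, 0.6882, -0.6882).
e_1·a_2 = (-0.2294)·3 + 0.6882·(-1) + (-0.6882)·2 = -2.7530.
u_2 = a_2 + 2.7530·e_1 = (2.3684, 0.8947, 0.1053).
‖u_2‖ = 2.5340, so e_2 = (0.9347, 0.3531, 0.0415).
e_1·a_3 = (-0.2294)·2 + 0.6882·2 + (-0.6882)·(-2) = 2.2942; e_2·a_3 = 0.9347·2 + 0.3531·2 + 0.0415·(-2) = 2.4924.
u_3 = a_3 − 2.2942·e_1 − 2.4924·e_2 = (0.1967, -0.4590, -0.5246).
‖u_3‖ = 0.7243, so e_3 = (0.2716, -0.6338, -0.7243).

Q = [[-0.2294, 0.9347, 0.2716], [0.6882, 0.3531, -0.6338], [-0.6882, 0.0415, -0.7243]], R = [[4.3589, -2.7530, 2.2942], [0.0000, 2.5340, 2.4924], [0.0000, 0.0000, 0.7243]]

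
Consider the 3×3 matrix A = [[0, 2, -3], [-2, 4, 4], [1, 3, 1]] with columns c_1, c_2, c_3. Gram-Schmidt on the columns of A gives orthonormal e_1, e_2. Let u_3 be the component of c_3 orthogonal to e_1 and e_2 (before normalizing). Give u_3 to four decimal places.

c_1 = (0, -2, 1); ‖c_1‖ = 2.2361, so e_1 = (0.0000, -0.8944, 0.4472).
e_1·c_2 = 0.0000·2 + (-0.8944)·4 + 0.4472·3 = -2.2361.
u_2 = c_2 + 2.2361·e_1 = (2.0000, 2.0000, 4.0000).
‖u_2‖ = 4.8990, so e_2 = (0.4082, 0.4082, 0.8165).
e_1·c_3 = 0.0000·(-3) + (-0.8944)·4 + 0.4472·1 = -3.1305; e_2·c_3 = 0.4082·(-3) + 0.4082·4 + 0.8165·1 = 1.2247.
u_3 = c_3 + 3.1305·e_1 − 1.2247·e_2 = (-3.5000, 0.7000, 1.4000).

u_3 = (-3.5000, 0.7000, 1.4000)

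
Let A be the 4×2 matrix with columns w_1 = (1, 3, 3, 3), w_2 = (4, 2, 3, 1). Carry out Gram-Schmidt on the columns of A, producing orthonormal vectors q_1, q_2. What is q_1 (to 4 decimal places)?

q_1 = w_1/‖w_1‖ = (1, 3, 3, 3)/5.2915 = (0.1890, 0.5669, 0.5669, 0.5669).

q_1 = (0.1890, 0.5669, 0.5669, 0.5669)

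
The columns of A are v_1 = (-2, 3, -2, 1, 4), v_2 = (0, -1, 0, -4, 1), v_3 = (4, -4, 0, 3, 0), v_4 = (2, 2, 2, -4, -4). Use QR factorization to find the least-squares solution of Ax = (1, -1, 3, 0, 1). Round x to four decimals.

x = (-0.0640, 0.1776, 0.2123, 0.0310)

v_1 = (-2, 3, -2, 1, 4); ‖v_1‖ = 5.8310, so e_1 = (-0.3430, 0.5145, -0.3430, 0.1715, 0.6860).
e_1·v_2 = (-0.3430)·0 + 0.5145·(-1) + (-0.3430)·0 + 0.1715·(-4) + 0.6860·1 = -0.5145.
u_2 = v_2 + 0.5145·e_1 = (-0.1765, -0.7353, -0.1765, -3.9118, 1.3529).
‖u_2‖ = 4.2113, so e_2 = (-0.0419, -0.1746, -0.0419, -0.9289, 0.3213).
e_1·v_3 = (-0.3430)·4 + 0.5145·(-4) + (-0.3430)·0 + 0.1715·3 + 0.6860·0 = -2.9155; e_2·v_3 = (-0.0419)·4 + (-0.1746)·(-4) + (-0.0419)·0 + (-0.9289)·3 + 0.3213·0 = -2.2558.
u_3 = v_3 + 2.9155·e_1 + 2.2558·e_2 = (2.9055, -2.8939, -1.0945, 1.4046, 2.7247).
‖u_3‖ = 5.2356, so e_3 = (0.5549, -0.5527, -0.2091, 0.2683, 0.5204).
e_1·v_4 = (-0.3430)·2 + 0.5145·2 + (-0.3430)·2 + 0.1715·(-4) + 0.6860·(-4) = -3.7730; e_2·v_4 = (-0.0419)·2 + (-0.1746)·2 + (-0.0419)·2 + (-0.9289)·(-4) + 0.3213·(-4) = 1.9136; e_3·v_4 = 0.5549·2 + (-0.5527)·2 + (-0.2091)·2 + 0.2683·(-4) + 0.5204·(-4) = -3.5685.
u_4 = v_4 + 3.7730·e_1 − 1.9136·e_2 + 3.5685·e_3 = (2.7664, 2.3029, 0.0401, -0.6181, -0.1694).
‖u_4‖ = 3.6563, so e_4 = (0.7566, 0.6298, 0.0110, -0.1690, -0.0463).
Qᵀb = (-1.2005, 0.3282, 1.0009, 0.1133).
Back-substitute: x_4 = 0.1133/3.6563 = 0.0310.
x_3 = (1.0009 + 3.5685·0.0310)/5.2356 = 0.2123.
x_2 = (0.3282 + 2.2558·0.2123 − 1.9136·0.0310)/4.2113 = 0.1776.
x_1 = (-1.2005 + 0.5145·0.1776 + 2.9155·0.2123 + 3.7730·0.0310)/5.8310 = -0.0640.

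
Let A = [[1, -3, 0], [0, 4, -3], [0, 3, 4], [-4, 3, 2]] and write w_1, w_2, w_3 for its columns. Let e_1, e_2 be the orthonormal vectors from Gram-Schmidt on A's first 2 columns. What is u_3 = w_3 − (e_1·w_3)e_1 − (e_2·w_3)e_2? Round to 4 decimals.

e_1 = w_1/‖w_1‖ = (1, 0, 0, -4)/4.1231 = (0.2425, 0.0000, 0.0000, -0.9701).
r_{12} = e_1·w_2 = -3.6380.
u_2 = w_2 + 3.6380·e_1 = (-2.1176, 4.0000, 3.0000, -0.5294).
‖u_2‖ = 5.4557, so e_2 = (-0.3882, 0.7332, 0.5499, -0.0970).
r_{13} = e_1·w_3 = -1.9403; r_{23} = e_2·w_3 = -0.1941.
u_3 = w_3 + 1.9403·e_1 + 0.1941·e_2 = (0.3953, -2.8577, 4.1067, 0.0988).

u_3 = (0.3953, -2.8577, 4.1067, 0.0988)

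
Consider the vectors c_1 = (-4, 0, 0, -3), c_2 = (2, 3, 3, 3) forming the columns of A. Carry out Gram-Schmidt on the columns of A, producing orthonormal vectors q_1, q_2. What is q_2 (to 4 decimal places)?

q_1 = c_1/‖c_1‖ = (-4, 0, 0, -3)/5.0000 = (-0.8000, 0.0000, 0.0000, -0.6000).
r_{12} = q_1·c_2 = -3.4000.
u_2 = c_2 + 3.4000·q_1 = (-0.7200, 3.0000, 3.0000, 0.9600).
‖u_2‖ = 4.4091, so q_2 = (-0.1633, 0.6804, 0.6804, 0.2177).

q_2 = (-0.1633, 0.6804, 0.6804, 0.2177)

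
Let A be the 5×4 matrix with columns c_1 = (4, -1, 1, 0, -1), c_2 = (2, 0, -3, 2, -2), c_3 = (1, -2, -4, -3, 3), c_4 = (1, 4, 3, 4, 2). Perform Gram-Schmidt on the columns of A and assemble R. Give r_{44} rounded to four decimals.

c_1 = (4, -1, 1, 0, -1); ‖c_1‖ = 4.3589, so e_1 = (0.9177, -0.2294, 0.2294, 0.0000, -0.2294).
e_1·c_2 = 0.9177·2 + (-0.2294)·0 + 0.2294·(-3) + 0.0000·2 + (-0.2294)·(-2) = 1.6059.
u_2 = c_2 − 1.6059·e_1 = (0.5263, 0.3684, -3.3684, 2.0000, -1.6316).
‖u_2‖ = 4.2920, so e_2 = (0.1226, 0.0858, -0.7848, 0.4660, -0.3801).
e_1·c_3 = 0.9177·1 + (-0.2294)·(-2) + 0.2294·(-4) + 0.0000·(-3) + (-0.2294)·3 = -0.2294; e_2·c_3 = 0.1226·1 + 0.0858·(-2) + (-0.7848)·(-4) + 0.4660·(-3) + (-0.3801)·3 = 0.5518.
u_3 = c_3 + 0.2294·e_1 − 0.5518·e_2 = (1.1429, -2.1000, -3.5143, -3.2571, 3.1571).
‖u_3‖ = 6.2163, so e_3 = (0.1838, -0.3378, -0.5653, -0.5240, 0.5079).
e_1·c_4 = 0.9177·1 + (-0.2294)·4 + 0.2294·3 + 0.0000·4 + (-0.2294)·2 = 0.2294; e_2·c_4 = 0.1226·1 + 0.0858·4 + (-0.7848)·3 + 0.4660·4 + (-0.3801)·2 = -0.7848; e_3·c_4 = 0.1838·1 + (-0.3378)·4 + (-0.5653)·3 + (-0.5240)·4 + 0.5079·2 = -3.9435.
u_4 = c_4 − 0.2294·e_1 + 0.7848·e_2 + 3.9435·e_3 = (1.6107, 2.7878, 0.1020, 2.2994, 3.7571).
r_{44} = ‖u_4‖ = 5.4571.

r_{44} = 5.4571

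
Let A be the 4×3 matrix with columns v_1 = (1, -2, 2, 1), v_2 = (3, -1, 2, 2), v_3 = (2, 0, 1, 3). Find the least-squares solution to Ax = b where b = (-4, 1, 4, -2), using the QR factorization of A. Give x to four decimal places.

v_1 = (1, -2, 2, 1); ‖v_1‖ = 3.1623, so e_1 = (0.3162, -0.6325, 0.6325, 0.3162).
e_1·v_2 = 0.3162·3 + (-0.6325)·(-1) + 0.6325·2 + 0.3162·2 = 3.4785.
u_2 = v_2 − 3.4785·e_1 = (1.9000, 1.2000, -0.2000, 0.9000).
‖u_2‖ = 2.4290, so e_2 = (0.7822, 0.4940, -0.0823, 0.3705).
e_1·v_3 = 0.3162·2 + (-0.6325)·0 + 0.6325·1 + 0.3162·3 = 2.2136; e_2·v_3 = 0.7822·2 + 0.4940·0 + (-0.0823)·1 + 0.3705·3 = 2.5937.
u_3 = v_3 − 2.2136·e_1 − 2.5937·e_2 = (-0.7288, 0.1186, -0.1864, 1.3390).
‖u_3‖ = 1.5404, so e_3 = (-0.4731, 0.0770, -0.1210, 0.8692).
Qᵀb = (0.0000, -3.7052, -0.2531).
Back-substitute: x_3 = -0.2531/1.5404 = -0.1643.
x_2 = (-3.7052 − 2.5937·(-0.1643))/2.4290 = -1.3500.
x_1 = (0.0000 − 3.4785·(-1.3500) − 2.2136·(-0.1643))/3.1623 = 1.6000.

x = (1.6000, -1.3500, -0.1643)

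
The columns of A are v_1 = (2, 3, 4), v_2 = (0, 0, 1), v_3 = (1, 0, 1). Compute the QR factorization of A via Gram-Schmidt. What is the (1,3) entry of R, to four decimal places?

r_{13} = 1.1142

v_1 = (2, 3, 4); ‖v_1‖ = 5.3852, so e_1 = (0.3714, 0.5571, 0.7428).
r_{13} = e_1·v_3 = 1.1142.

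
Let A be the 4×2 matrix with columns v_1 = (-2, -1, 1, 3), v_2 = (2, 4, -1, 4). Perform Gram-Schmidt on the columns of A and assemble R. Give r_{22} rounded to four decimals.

v_1 = (-2, -1, 1, 3); ‖v_1‖ = 3.8730, so q_1 = (-0.5164, -0.2582, 0.2582, 0.7746).
q_1·v_2 = (-0.5164)·2 + (-0.2582)·4 + 0.2582·(-1) + 0.7746·4 = 0.7746.
u_2 = v_2 − 0.7746·q_1 = (2.4000, 4.2000, -1.2000, 3.4000).
r_{22} = ‖u_2‖ = 6.0332.

r_{22} = 6.0332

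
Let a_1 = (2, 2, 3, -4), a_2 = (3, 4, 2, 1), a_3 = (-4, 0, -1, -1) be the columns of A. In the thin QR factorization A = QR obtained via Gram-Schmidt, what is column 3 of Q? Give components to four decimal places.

e_3 = (-0.7781, 0.6201, -0.0244, -0.0973)

a_1 = (2, 2, 3, -4); ‖a_1‖ = 5.7446, so e_1 = (0.3482, 0.3482, 0.5222, -0.6963).
e_1·a_2 = 0.3482·3 + 0.3482·4 + 0.5222·2 + (-0.6963)·1 = 2.7852.
u_2 = a_2 − 2.7852·e_1 = (2.0303, 3.0303, 0.5455, 2.9394).
‖u_2‖ = 4.7162, so e_2 = (0.4305, 0.6425, 0.1157, 0.6233).
e_1·a_3 = 0.3482·(-4) + 0.3482·0 + 0.5222·(-1) + (-0.6963)·(-1) = -1.2185; e_2·a_3 = 0.4305·(-4) + 0.6425·0 + 0.1157·(-1) + 0.6233·(-1) = -2.4609.
u_3 = a_3 + 1.2185·e_1 + 2.4609·e_2 = (-2.5163, 2.0054, -0.0790, -0.3147).
‖u_3‖ = 3.2341, so e_3 = (-0.7781, 0.6201, -0.0244, -0.0973).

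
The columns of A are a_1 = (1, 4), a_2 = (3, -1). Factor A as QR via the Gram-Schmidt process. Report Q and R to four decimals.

a_1 = (1, 4); ‖a_1‖ = 4.1231, so q_1 = (0.2425, 0.9701).
q_1·a_2 = 0.2425·3 + 0.9701·(-1) = -0.2425.
u_2 = a_2 + 0.2425·q_1 = (3.0588, -0.7647).
‖u_2‖ = 3.1530, so q_2 = (0.9701, -0.2425).

Q = [[0.2425, 0.9701], [0.9701, -0.2425]], R = [[4.1231, -0.2425], [0.0000, 3.1530]]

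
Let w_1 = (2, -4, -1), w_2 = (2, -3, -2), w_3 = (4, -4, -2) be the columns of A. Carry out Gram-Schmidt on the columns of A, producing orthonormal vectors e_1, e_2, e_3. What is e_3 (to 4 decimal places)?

e_3 = (0.8704, 0.3482, 0.3482)

w_1 = (2, -4, -1); ‖w_1‖ = 4.5826, so e_1 = (0.4364, -0.8729, -0.2182).
e_1·w_2 = 0.4364·2 + (-0.8729)·(-3) + (-0.2182)·(-2) = 3.9279.
u_2 = w_2 − 3.9279·e_1 = (0.2857, 0.4286, -1.1429).
‖u_2‖ = 1.2536, so e_2 = (0.2279, 0.3419, -0.9117).
e_1·w_3 = 0.4364·4 + (-0.8729)·(-4) + (-0.2182)·(-2) = 5.6737; e_2·w_3 = 0.2279·4 + 0.3419·(-4) + (-0.9117)·(-2) = 1.3675.
u_3 = w_3 − 5.6737·e_1 − 1.3675·e_2 = (1.2121, 0.4848, 0.4848).
‖u_3‖ = 1.3926, so e_3 = (0.8704, 0.3482, 0.3482).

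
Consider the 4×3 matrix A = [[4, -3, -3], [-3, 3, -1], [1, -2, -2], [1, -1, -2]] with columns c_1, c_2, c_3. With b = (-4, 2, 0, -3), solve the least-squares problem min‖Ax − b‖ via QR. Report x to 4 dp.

c_1 = (4, -3, 1, 1); ‖c_1‖ = 5.1962, so q_1 = (0.7698, -0.5774, 0.1925, 0.1925).
q_1·c_2 = 0.7698·(-3) + (-0.5774)·3 + 0.1925·(-2) + 0.1925·(-1) = -4.6188.
u_2 = c_2 + 4.6188·q_1 = (0.5556, 0.3333, -1.1111, -0.1111).
‖u_2‖ = 1.2910, so q_2 = (0.4303, 0.2582, -0.8607, -0.0861).
q_1·c_3 = 0.7698·(-3) + (-0.5774)·(-1) + 0.1925·(-2) + 0.1925·(-2) = -2.5019; q_2·c_3 = 0.4303·(-3) + 0.2582·(-1) + (-0.8607)·(-2) + (-0.0861)·(-2) = 0.3443.
u_3 = c_3 + 2.5019·q_1 − 0.3443·q_2 = (-1.2222, -2.5333, -1.2222, -1.4889).
‖u_3‖ = 3.4091, so q_3 = (-0.3585, -0.7431, -0.3585, -0.4367).
Qᵀb = (-4.8113, -0.9467, 1.2581).
Back-substitute: x_3 = 1.2581/3.4091 = 0.3690.
x_2 = (-0.9467 − 0.3443·0.3690)/1.2910 = -0.8317.
x_1 = (-4.8113 + 4.6188·(-0.8317) + 2.5019·0.3690)/5.1962 = -1.4876.

x = (-1.4876, -0.8317, 0.3690)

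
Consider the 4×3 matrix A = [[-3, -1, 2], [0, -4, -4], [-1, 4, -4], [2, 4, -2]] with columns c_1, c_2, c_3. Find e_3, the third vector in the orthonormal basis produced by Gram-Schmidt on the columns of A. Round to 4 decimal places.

e_3 = (0.1312, -0.7655, -0.6197, -0.1130)

c_1 = (-3, 0, -1, 2); ‖c_1‖ = 3.7417, so e_1 = (-0.8018, 0.0000, -0.2673, 0.5345).
e_1·c_2 = (-0.8018)·(-1) + 0.0000·(-4) + (-0.2673)·4 + 0.5345·4 = 1.8708.
u_2 = c_2 − 1.8708·e_1 = (0.5000, -4.0000, 4.5000, 3.0000).
‖u_2‖ = 6.7454, so e_2 = (0.0741, -0.5930, 0.6671, 0.4447).
e_1·c_3 = (-0.8018)·2 + 0.0000·(-4) + (-0.2673)·(-4) + 0.5345·(-2) = -1.6036; e_2·c_3 = 0.0741·2 + (-0.5930)·(-4) + 0.6671·(-4) + 0.4447·(-2) = -1.0377.
u_3 = c_3 + 1.6036·e_1 + 1.0377·e_2 = (0.7912, -4.6154, -3.7363, -0.6813).
‖u_3‖ = 6.0292, so e_3 = (0.1312, -0.7655, -0.6197, -0.1130).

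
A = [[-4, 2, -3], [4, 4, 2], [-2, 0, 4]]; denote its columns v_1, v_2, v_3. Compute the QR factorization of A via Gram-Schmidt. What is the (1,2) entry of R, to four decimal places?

v_1 = (-4, 4, -2); ‖v_1‖ = 6.0000, so q_1 = (-0.6667, 0.6667, -0.3333).
r_{12} = q_1·v_2 = 1.3333.

r_{12} = 1.3333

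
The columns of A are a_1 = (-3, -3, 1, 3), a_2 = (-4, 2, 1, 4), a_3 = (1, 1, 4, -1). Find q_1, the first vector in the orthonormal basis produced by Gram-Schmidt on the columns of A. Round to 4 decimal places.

q_1 = (-0.5669, -0.5669, 0.1890, 0.5669)

a_1 = (-3, -3, 1, 3); ‖a_1‖ = 5.2915, so q_1 = (-0.5669, -0.5669, 0.1890, 0.5669).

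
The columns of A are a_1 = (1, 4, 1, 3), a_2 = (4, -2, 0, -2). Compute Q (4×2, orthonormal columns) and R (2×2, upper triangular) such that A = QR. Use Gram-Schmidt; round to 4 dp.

q_1 = a_1/‖a_1‖ = (1, 4, 1, 3)/5.1962 = (0.1925, 0.7698, 0.1925, 0.5774).
r_{12} = q_1·a_2 = -1.9245.
u_2 = a_2 + 1.9245·q_1 = (4.3704, -0.5185, 0.3704, -0.8889).
‖u_2‖ = 4.5051, so q_2 = (0.9701, -0.1151, 0.0822, -0.1973).

Q = [[0.1925, 0.9701], [0.7698, -0.1151], [0.1925, 0.0822], [0.5774, -0.1973]], R = [[5.1962, -1.9245], [0.0000, 4.5051]]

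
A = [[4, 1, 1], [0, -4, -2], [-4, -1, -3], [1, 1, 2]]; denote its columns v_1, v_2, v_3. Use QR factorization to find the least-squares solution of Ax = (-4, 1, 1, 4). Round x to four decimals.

x = (-1.4770, -1.4310, 2.5345)

v_1 = (4, 0, -4, 1); ‖v_1‖ = 5.7446, so e_1 = (0.6963, 0.0000, -0.6963, 0.1741).
e_1·v_2 = 0.6963·1 + 0.0000·(-4) + (-0.6963)·(-1) + 0.1741·1 = 1.5667.
u_2 = v_2 − 1.5667·e_1 = (-0.0909, -4.0000, 0.0909, 0.7273).
‖u_2‖ = 4.0676, so e_2 = (-0.0223, -0.9834, 0.0223, 0.1788).
e_1·v_3 = 0.6963·1 + 0.0000·(-2) + (-0.6963)·(-3) + 0.1741·2 = 3.1334; e_2·v_3 = (-0.0223)·1 + (-0.9834)·(-2) + 0.0223·(-3) + 0.1788·2 = 2.2350.
u_3 = v_3 − 3.1334·e_1 − 2.2350·e_2 = (-1.1319, 0.1978, -0.8681, 1.0549).
‖u_3‖ = 1.7852, so e_3 = (-0.6340, 0.1108, -0.4863, 0.5910).
Qᵀb = (-2.7852, -0.1564, 4.5245).
Back-substitute: x_3 = 4.5245/1.7852 = 2.5345.
x_2 = (-0.1564 − 2.2350·2.5345)/4.0676 = -1.4310.
x_1 = (-2.7852 − 1.5667·(-1.4310) − 3.1334·2.5345)/5.7446 = -1.4770.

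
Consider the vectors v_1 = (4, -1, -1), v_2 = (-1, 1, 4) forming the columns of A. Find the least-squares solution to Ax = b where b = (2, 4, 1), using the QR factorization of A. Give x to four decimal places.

x = (0.4444, 0.5556)

v_1 = (4, -1, -1); ‖v_1‖ = 4.2426, so e_1 = (0.9428, -0.2357, -0.2357).
e_1·v_2 = 0.9428·(-1) + (-0.2357)·1 + (-0.2357)·4 = -2.1213.
u_2 = v_2 + 2.1213·e_1 = (1.0000, 0.5000, 3.5000).
‖u_2‖ = 3.6742, so e_2 = (0.2722, 0.1361, 0.9526).
Qᵀb = (0.7071, 2.0412).
Back-substitute: x_2 = 2.0412/3.6742 = 0.5556.
x_1 = (0.7071 + 2.1213·0.5556)/4.2426 = 0.4444.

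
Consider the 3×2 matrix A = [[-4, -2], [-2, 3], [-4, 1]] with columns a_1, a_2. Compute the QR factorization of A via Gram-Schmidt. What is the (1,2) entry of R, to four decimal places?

r_{12} = -0.3333

a_1 = (-4, -2, -4); ‖a_1‖ = 6.0000, so q_1 = (-0.6667, -0.3333, -0.6667).
r_{12} = q_1·a_2 = -0.3333.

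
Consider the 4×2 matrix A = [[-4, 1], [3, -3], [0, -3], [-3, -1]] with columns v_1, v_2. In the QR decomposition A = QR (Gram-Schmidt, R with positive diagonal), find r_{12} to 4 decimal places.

r_{12} = -1.7150

v_1 = (-4, 3, 0, -3); ‖v_1‖ = 5.8310, so e_1 = (-0.6860, 0.5145, 0.0000, -0.5145).
r_{12} = e_1·v_2 = -1.7150.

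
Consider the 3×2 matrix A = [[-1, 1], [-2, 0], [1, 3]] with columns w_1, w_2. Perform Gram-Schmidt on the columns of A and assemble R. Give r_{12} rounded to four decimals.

r_{12} = 0.8165

q_1 = w_1/‖w_1‖ = (-1, -2, 1)/2.4495 = (-0.4082, -0.8165, 0.4082).
r_{12} = q_1·w_2 = 0.8165.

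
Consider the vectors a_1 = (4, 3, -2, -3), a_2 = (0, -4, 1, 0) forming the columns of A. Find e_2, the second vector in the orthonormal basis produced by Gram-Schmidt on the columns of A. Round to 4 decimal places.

e_2 = (0.4282, -0.8412, 0.0765, -0.3212)

a_1 = (4, 3, -2, -3); ‖a_1‖ = 6.1644, so e_1 = (0.6489, 0.4867, -0.3244, -0.4867).
e_1·a_2 = 0.6489·0 + 0.4867·(-4) + (-0.3244)·1 + (-0.4867)·0 = -2.2711.
u_2 = a_2 + 2.2711·e_1 = (1.4737, -2.8947, 0.2632, -1.1053).
‖u_2‖ = 3.4412, so e_2 = (0.4282, -0.8412, 0.0765, -0.3212).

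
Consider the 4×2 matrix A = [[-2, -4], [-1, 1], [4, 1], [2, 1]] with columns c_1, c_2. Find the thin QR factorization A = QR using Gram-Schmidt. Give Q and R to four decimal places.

c_1 = (-2, -1, 4, 2); ‖c_1‖ = 5.0000, so e_1 = (-0.4000, -0.2000, 0.8000, 0.4000).
e_1·c_2 = (-0.4000)·(-4) + (-0.2000)·1 + 0.8000·1 + 0.4000·1 = 2.6000.
u_2 = c_2 − 2.6000·e_1 = (-2.9600, 1.5200, -1.0800, -0.0400).
‖u_2‖ = 3.4986, so e_2 = (-0.8461, 0.4345, -0.3087, -0.0114).

Q = [[-0.4000, -0.8461], [-0.2000, 0.4345], [0.8000, -0.3087], [0.4000, -0.0114]], R = [[5.0000, 2.6000], [0.0000, 3.4986]]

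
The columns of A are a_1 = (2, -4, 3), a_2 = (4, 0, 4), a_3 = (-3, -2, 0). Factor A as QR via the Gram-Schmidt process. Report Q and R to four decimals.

Q = [[0.3714, 0.6142, -0.6963], [-0.7428, 0.6465, 0.1741], [0.5571, 0.4526, 0.6963]], R = [[5.3852, 3.7139, 0.3714], [0.0000, 4.2670, -3.1356], [0.0000, 0.0000, 1.7408]]

a_1 = (2, -4, 3); ‖a_1‖ = 5.3852, so e_1 = (0.3714, -0.7428, 0.5571).
e_1·a_2 = 0.3714·4 + (-0.7428)·0 + 0.5571·4 = 3.7139.
u_2 = a_2 − 3.7139·e_1 = (2.6207, 2.7586, 1.9310).
‖u_2‖ = 4.2670, so e_2 = (0.6142, 0.6465, 0.4526).
e_1·a_3 = 0.3714·(-3) + (-0.7428)·(-2) + 0.5571·0 = 0.3714; e_2·a_3 = 0.6142·(-3) + 0.6465·(-2) + 0.4526·0 = -3.1356.
u_3 = a_3 − 0.3714·e_1 + 3.1356·e_2 = (-1.2121, 0.3030, 1.2121).
‖u_3‖ = 1.7408, so e_3 = (-0.6963, 0.1741, 0.6963).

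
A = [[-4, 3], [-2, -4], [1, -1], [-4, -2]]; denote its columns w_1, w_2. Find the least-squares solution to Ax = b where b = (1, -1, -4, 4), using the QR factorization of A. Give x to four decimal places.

x = (-0.6076, 0.1608)

w_1 = (-4, -2, 1, -4); ‖w_1‖ = 6.0828, so e_1 = (-0.6576, -0.3288, 0.1644, -0.6576).
e_1·w_2 = (-0.6576)·3 + (-0.3288)·(-4) + 0.1644·(-1) + (-0.6576)·(-2) = 0.4932.
u_2 = w_2 − 0.4932·e_1 = (3.3243, -3.8378, -1.0811, -1.6757).
‖u_2‖ = 5.4550, so e_2 = (0.6094, -0.7035, -0.1982, -0.3072).
Qᵀb = (-3.6168, 0.8770).
Back-substitute: x_2 = 0.8770/5.4550 = 0.1608.
x_1 = (-3.6168 − 0.4932·0.1608)/6.0828 = -0.6076.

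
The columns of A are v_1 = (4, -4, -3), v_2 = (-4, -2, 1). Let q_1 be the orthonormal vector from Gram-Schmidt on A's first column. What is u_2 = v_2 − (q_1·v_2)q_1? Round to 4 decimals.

u_2 = (-2.9268, -3.0732, 0.1951)

q_1 = v_1/‖v_1‖ = (4, -4, -3)/6.4031 = (0.6247, -0.6247, -0.4685).
r_{12} = q_1·v_2 = -1.7179.
u_2 = v_2 + 1.7179·q_1 = (-2.9268, -3.0732, 0.1951).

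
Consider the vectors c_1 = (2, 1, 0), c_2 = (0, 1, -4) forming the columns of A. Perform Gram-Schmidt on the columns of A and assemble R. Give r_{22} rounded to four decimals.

c_1 = (2, 1, 0); ‖c_1‖ = 2.2361, so e_1 = (0.8944, 0.4472, 0.0000).
e_1·c_2 = 0.8944·0 + 0.4472·1 + 0.0000·(-4) = 0.4472.
u_2 = c_2 − 0.4472·e_1 = (-0.4000, 0.8000, -4.0000).
r_{22} = ‖u_2‖ = 4.0988.

r_{22} = 4.0988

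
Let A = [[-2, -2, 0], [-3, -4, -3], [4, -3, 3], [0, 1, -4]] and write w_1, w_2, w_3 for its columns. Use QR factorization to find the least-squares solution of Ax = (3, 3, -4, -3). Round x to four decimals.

x = (-1.5677, -0.0676, 0.7016)

w_1 = (-2, -3, 4, 0); ‖w_1‖ = 5.3852, so e_1 = (-0.3714, -0.5571, 0.7428, 0.0000).
e_1·w_2 = (-0.3714)·(-2) + (-0.5571)·(-4) + 0.7428·(-3) + 0.0000·1 = 0.7428.
u_2 = w_2 − 0.7428·e_1 = (-1.7241, -3.5862, -3.5517, 1.0000).
‖u_2‖ = 5.4266, so e_2 = (-0.3177, -0.6609, -0.6545, 0.1843).
e_1·w_3 = (-0.3714)·0 + (-0.5571)·(-3) + 0.7428·3 + 0.0000·(-4) = 3.8996; e_2·w_3 = (-0.3177)·0 + (-0.6609)·(-3) + (-0.6545)·3 + 0.1843·(-4) = -0.7180.
u_3 = w_3 − 3.8996·e_1 + 0.7180·e_2 = (1.2201, -1.3021, -0.3665, -3.8677).
‖u_3‖ = 4.2752, so e_3 = (0.2854, -0.3046, -0.0857, -0.9047).
Qᵀb = (-5.7566, -0.8705, 2.9994).
Back-substitute: x_3 = 2.9994/4.2752 = 0.7016.
x_2 = (-0.8705 + 0.7180·0.7016)/5.4266 = -0.0676.
x_1 = (-5.7566 − 0.7428·(-0.0676) − 3.8996·0.7016)/5.3852 = -1.5677.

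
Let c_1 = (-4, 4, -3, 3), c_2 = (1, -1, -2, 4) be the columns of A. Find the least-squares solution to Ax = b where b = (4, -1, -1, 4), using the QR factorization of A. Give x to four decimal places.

x = (-0.3400, 1.2000)

c_1 = (-4, 4, -3, 3); ‖c_1‖ = 7.0711, so e_1 = (-0.5657, 0.5657, -0.4243, 0.4243).
e_1·c_2 = (-0.5657)·1 + 0.5657·(-1) + (-0.4243)·(-2) + 0.4243·4 = 1.4142.
u_2 = c_2 − 1.4142·e_1 = (1.8000, -1.8000, -1.4000, 3.4000).
‖u_2‖ = 4.4721, so e_2 = (0.4025, -0.4025, -0.3130, 0.7603).
Qᵀb = (-0.7071, 5.3666).
Back-substitute: x_2 = 5.3666/4.4721 = 1.2000.
x_1 = (-0.7071 − 1.4142·1.2000)/7.0711 = -0.3400.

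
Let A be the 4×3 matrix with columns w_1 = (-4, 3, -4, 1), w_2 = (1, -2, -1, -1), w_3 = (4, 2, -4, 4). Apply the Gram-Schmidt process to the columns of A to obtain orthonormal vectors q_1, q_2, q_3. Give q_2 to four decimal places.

q_2 = (0.1380, -0.6211, -0.6901, -0.3450)

w_1 = (-4, 3, -4, 1); ‖w_1‖ = 6.4807, so q_1 = (-0.6172, 0.4629, -0.6172, 0.1543).
q_1·w_2 = (-0.6172)·1 + 0.4629·(-2) + (-0.6172)·(-1) + 0.1543·(-1) = -1.0801.
u_2 = w_2 + 1.0801·q_1 = (0.3333, -1.5000, -1.6667, -0.8333).
‖u_2‖ = 2.4152, so q_2 = (0.1380, -0.6211, -0.6901, -0.3450).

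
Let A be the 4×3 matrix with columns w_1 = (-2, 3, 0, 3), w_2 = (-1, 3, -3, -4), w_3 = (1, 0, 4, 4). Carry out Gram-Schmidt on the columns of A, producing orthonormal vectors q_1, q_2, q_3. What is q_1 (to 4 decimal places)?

q_1 = (-0.4264, 0.6396, 0.0000, 0.6396)

w_1 = (-2, 3, 0, 3); ‖w_1‖ = 4.6904, so q_1 = (-0.4264, 0.6396, 0.0000, 0.6396).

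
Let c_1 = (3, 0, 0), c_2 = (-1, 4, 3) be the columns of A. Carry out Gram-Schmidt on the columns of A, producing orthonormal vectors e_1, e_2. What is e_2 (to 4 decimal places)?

e_2 = (0.0000, 0.8000, 0.6000)

e_1 = c_1/‖c_1‖ = (3, 0, 0)/3.0000 = (1.0000, 0.0000, 0.0000).
r_{12} = e_1·c_2 = -1.0000.
u_2 = c_2 + 1.0000·e_1 = (0.0000, 4.0000, 3.0000).
‖u_2‖ = 5.0000, so e_2 = (0.0000, 0.8000, 0.6000).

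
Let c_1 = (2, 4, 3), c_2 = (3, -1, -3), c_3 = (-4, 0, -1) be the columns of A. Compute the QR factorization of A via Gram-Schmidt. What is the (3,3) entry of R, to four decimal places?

r_{33} = 2.2316

c_1 = (2, 4, 3); ‖c_1‖ = 5.3852, so q_1 = (0.3714, 0.7428, 0.5571).
q_1·c_2 = 0.3714·3 + 0.7428·(-1) + 0.5571·(-3) = -1.2999.
u_2 = c_2 + 1.2999·q_1 = (3.4828, -0.0345, -2.2759).
‖u_2‖ = 4.1606, so q_2 = (0.8371, -0.0083, -0.5470).
q_1·c_3 = 0.3714·(-4) + 0.7428·0 + 0.5571·(-1) = -2.0426; q_2·c_3 = 0.8371·(-4) + (-0.0083)·0 + (-0.5470)·(-1) = -2.8013.
u_3 = c_3 + 2.0426·q_1 + 2.8013·q_2 = (-0.8964, 1.4940, -1.3944).
r_{33} = ‖u_3‖ = 2.2316.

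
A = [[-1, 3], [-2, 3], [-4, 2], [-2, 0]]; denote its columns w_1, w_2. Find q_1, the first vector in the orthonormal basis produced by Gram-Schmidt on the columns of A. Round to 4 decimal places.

w_1 = (-1, -2, -4, -2); ‖w_1‖ = 5.0000, so q_1 = (-0.2000, -0.4000, -0.8000, -0.4000).

q_1 = (-0.2000, -0.4000, -0.8000, -0.4000)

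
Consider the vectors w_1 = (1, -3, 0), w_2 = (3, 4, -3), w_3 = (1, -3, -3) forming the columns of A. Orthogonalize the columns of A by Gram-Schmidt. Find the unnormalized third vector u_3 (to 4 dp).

u_3 = (-1.3552, -0.4517, -1.9575)

e_1 = w_1/‖w_1‖ = (1, -3, 0)/3.1623 = (0.3162, -0.9487, 0.0000).
r_{12} = e_1·w_2 = -2.8460.
u_2 = w_2 + 2.8460·e_1 = (3.9000, 1.3000, -3.0000).
‖u_2‖ = 5.0892, so e_2 = (0.7663, 0.2554, -0.5895).
r_{13} = e_1·w_3 = 3.1623; r_{23} = e_2·w_3 = 1.7684.
u_3 = w_3 − 3.1623·e_1 − 1.7684·e_2 = (-1.3552, -0.4517, -1.9575).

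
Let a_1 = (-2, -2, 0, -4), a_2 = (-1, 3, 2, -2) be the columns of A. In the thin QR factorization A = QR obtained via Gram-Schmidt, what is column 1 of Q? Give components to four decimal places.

a_1 = (-2, -2, 0, -4); ‖a_1‖ = 4.8990, so e_1 = (-0.4082, -0.4082, 0.0000, -0.8165).

e_1 = (-0.4082, -0.4082, 0.0000, -0.8165)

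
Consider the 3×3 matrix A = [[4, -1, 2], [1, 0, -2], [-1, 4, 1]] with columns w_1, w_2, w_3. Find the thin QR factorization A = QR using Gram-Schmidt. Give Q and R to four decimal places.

Q = [[0.9428, 0.2121, 0.2571], [0.2357, 0.1212, -0.9642], [-0.2357, 0.9697, 0.0643]], R = [[4.2426, -1.8856, 1.1785], [0.0000, 3.6667, 1.1515], [0.0000, 0.0000, 2.5070]]

w_1 = (4, 1, -1); ‖w_1‖ = 4.2426, so q_1 = (0.9428, 0.2357, -0.2357).
q_1·w_2 = 0.9428·(-1) + 0.2357·0 + (-0.2357)·4 = -1.8856.
u_2 = w_2 + 1.8856·q_1 = (0.7778, 0.4444, 3.5556).
‖u_2‖ = 3.6667, so q_2 = (0.2121, 0.1212, 0.9697).
q_1·w_3 = 0.9428·2 + 0.2357·(-2) + (-0.2357)·1 = 1.1785; q_2·w_3 = 0.2121·2 + 0.1212·(-2) + 0.9697·1 = 1.1515.
u_3 = w_3 − 1.1785·q_1 − 1.1515·q_2 = (0.6446, -2.4174, 0.1612).
‖u_3‖ = 2.5070, so q_3 = (0.2571, -0.9642, 0.0643).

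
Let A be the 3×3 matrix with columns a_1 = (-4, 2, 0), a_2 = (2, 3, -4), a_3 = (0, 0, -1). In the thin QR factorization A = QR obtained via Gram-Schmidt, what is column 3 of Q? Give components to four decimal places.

a_1 = (-4, 2, 0); ‖a_1‖ = 4.4721, so e_1 = (-0.8944, 0.4472, 0.0000).
e_1·a_2 = (-0.8944)·2 + 0.4472·3 + 0.0000·(-4) = -0.4472.
u_2 = a_2 + 0.4472·e_1 = (1.6000, 3.2000, -4.0000).
‖u_2‖ = 5.3666, so e_2 = (0.2981, 0.5963, -0.7454).
e_1·a_3 = (-0.8944)·0 + 0.4472·0 + 0.0000·(-1) = 0.0000; e_2·a_3 = 0.2981·0 + 0.5963·0 + (-0.7454)·(-1) = 0.7454.
u_3 = a_3 + 0.0000·e_1 − 0.7454·e_2 = (-0.2222, -0.4444, -0.4444).
‖u_3‖ = 0.6667, so e_3 = (-0.3333, -0.6667, -0.6667).

e_3 = (-0.3333, -0.6667, -0.6667)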